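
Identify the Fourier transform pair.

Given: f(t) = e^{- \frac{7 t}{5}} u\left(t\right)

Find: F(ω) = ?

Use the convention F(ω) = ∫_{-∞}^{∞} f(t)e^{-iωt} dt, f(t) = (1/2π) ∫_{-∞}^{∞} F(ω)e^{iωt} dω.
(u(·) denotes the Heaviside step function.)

F(ω) = \frac{5}{5 i \omega + 7}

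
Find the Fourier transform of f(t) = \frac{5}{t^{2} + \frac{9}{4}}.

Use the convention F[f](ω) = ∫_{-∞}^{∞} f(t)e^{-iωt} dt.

F(ω) = \frac{10 \pi e^{- \frac{3 \left|{\omega}\right|}{2}}}{3}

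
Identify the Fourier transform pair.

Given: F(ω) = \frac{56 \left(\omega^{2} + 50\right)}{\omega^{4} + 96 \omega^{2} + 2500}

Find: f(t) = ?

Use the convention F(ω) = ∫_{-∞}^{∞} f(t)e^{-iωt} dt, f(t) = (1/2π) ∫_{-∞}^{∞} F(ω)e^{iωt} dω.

f(t) = 4 e^{- 7 \left|{t}\right|} \cos{\left(\left|{t}\right| \right)}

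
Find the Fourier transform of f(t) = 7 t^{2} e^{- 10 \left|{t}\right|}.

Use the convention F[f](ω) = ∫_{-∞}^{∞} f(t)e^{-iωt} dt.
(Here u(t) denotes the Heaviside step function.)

F(ω) = \frac{280 \left(100 - 3 \omega^{2}\right)}{\left(\omega^{2} + 100\right)^{3}}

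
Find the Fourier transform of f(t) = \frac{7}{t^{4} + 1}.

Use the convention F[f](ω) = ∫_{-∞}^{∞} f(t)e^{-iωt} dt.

F(ω) = 7 \pi e^{- \frac{\sqrt{2} \left|{\omega}\right|}{2}} \sin{\left(\frac{\sqrt{2} \left|{\omega}\right|}{2} + \frac{\pi}{4} \right)}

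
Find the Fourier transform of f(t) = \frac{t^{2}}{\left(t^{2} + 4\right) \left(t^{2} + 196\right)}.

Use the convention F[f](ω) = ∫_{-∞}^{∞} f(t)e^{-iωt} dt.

F(ω) = \frac{\pi \left(7 - e^{12 \left|{\omega}\right|}\right) e^{- 14 \left|{\omega}\right|}}{96}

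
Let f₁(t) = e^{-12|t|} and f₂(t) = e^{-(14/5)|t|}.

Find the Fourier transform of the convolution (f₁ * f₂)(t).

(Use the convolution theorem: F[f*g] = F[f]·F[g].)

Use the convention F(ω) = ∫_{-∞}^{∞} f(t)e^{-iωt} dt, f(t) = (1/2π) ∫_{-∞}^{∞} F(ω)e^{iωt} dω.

F[f₁*f₂](ω) = \frac{3360}{\left(\omega^{2} + 144\right) \left(25 \omega^{2} + 196\right)}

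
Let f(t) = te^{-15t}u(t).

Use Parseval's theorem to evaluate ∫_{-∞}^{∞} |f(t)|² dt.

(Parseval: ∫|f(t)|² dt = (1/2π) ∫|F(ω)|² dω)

∫|f(t)|² dt = \frac{1}{13500}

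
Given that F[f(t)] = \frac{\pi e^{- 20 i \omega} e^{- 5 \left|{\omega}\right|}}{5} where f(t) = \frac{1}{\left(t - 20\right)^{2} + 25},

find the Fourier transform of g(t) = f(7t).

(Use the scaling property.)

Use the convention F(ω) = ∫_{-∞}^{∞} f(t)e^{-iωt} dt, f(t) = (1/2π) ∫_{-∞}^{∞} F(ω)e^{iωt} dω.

F[g](ω) = \frac{\pi e^{- \frac{20 i \omega}{7} - \frac{5 \left|{\omega}\right|}{7}}}{35}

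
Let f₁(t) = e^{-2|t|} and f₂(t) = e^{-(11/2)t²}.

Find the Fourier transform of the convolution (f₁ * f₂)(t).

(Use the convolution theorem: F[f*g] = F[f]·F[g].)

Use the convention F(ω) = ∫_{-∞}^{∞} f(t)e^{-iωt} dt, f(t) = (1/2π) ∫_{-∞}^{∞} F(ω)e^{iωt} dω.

F[f₁*f₂](ω) = \frac{4 \sqrt{22} \sqrt{\pi} e^{- \frac{\omega^{2}}{22}}}{11 \left(\omega^{2} + 4\right)}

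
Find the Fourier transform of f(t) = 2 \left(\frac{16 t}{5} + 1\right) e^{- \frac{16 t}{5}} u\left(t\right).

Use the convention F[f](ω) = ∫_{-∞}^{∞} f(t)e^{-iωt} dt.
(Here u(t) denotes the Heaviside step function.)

F(ω) = \frac{10 \left(- 5 i \omega - 32\right)}{25 \omega^{2} - 160 i \omega - 256}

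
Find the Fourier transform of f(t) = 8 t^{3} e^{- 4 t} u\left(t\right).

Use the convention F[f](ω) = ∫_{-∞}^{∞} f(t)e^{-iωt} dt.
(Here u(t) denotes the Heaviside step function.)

F(ω) = \frac{48}{\left(i \omega + 4\right)^{4}}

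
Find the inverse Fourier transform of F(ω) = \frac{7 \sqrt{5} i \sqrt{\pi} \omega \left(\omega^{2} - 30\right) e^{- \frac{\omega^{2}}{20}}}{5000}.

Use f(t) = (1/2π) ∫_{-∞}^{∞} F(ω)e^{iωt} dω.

f(t) = 7 t^{3} e^{- 5 t^{2}}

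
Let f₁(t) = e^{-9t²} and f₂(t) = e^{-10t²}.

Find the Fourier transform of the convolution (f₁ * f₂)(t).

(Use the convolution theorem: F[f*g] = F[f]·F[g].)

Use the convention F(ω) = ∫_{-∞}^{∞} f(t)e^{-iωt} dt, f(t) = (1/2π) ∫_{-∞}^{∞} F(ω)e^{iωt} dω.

F[f₁*f₂](ω) = \frac{\sqrt{10} \pi e^{- \frac{19 \omega^{2}}{360}}}{30}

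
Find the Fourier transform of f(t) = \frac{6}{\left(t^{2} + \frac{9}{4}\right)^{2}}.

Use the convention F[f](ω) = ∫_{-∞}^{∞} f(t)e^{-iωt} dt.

F(ω) = \frac{4 \pi \left(3 \left|{\omega}\right| + 2\right) e^{- \frac{3 \left|{\omega}\right|}{2}}}{9}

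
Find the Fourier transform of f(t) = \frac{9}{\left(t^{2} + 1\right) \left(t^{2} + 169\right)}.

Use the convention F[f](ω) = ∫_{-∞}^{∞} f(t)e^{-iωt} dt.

F(ω) = \frac{3 \pi \left(13 e^{12 \left|{\omega}\right|} - 1\right) e^{- 13 \left|{\omega}\right|}}{728}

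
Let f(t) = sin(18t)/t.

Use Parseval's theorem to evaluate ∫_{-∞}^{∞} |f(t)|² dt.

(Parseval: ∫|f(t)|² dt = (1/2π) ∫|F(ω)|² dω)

∫|f(t)|² dt = 18 \pi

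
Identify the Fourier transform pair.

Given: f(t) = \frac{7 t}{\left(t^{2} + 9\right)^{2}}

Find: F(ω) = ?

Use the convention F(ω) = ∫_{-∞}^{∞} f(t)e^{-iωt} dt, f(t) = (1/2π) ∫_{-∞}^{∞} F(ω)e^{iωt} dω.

F(ω) = - \frac{7 i \pi \omega e^{- 3 \left|{\omega}\right|}}{6}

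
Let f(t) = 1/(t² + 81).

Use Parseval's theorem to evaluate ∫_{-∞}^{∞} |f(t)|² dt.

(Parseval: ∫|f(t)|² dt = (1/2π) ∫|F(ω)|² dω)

∫|f(t)|² dt = \frac{\pi}{1458}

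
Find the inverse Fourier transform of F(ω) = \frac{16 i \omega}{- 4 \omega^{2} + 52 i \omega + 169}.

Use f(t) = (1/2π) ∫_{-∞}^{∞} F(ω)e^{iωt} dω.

f(t) = 4 \left(1 - \frac{13 t}{2}\right) e^{- \frac{13 t}{2}} u\left(t\right)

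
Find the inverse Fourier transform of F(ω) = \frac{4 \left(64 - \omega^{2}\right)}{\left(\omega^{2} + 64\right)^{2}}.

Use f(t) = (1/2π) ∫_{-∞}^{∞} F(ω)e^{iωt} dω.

f(t) = 2 e^{- 8 \left|{t}\right|} \left|{t}\right|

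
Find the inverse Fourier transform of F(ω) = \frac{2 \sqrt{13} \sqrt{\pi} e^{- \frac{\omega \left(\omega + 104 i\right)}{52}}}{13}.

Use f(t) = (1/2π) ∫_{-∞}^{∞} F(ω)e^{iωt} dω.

f(t) = 2 e^{- 13 \left(t - 2\right)^{2}}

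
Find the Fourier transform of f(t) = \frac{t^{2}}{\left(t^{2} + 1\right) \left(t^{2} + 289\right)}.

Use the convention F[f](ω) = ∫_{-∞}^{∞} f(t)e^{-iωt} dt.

F(ω) = \frac{\pi \left(17 - e^{16 \left|{\omega}\right|}\right) e^{- 17 \left|{\omega}\right|}}{288}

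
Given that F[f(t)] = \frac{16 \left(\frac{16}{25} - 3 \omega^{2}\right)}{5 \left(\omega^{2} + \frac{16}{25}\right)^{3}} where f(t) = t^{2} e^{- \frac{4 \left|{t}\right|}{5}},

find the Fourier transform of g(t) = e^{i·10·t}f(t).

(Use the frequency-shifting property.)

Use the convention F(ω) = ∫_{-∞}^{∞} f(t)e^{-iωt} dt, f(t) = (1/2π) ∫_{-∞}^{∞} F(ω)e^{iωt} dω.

F[g](ω) = \frac{2000 \left(16 - 75 \left(\omega - 10\right)^{2}\right)}{\left(25 \left(\omega - 10\right)^{2} + 16\right)^{3}}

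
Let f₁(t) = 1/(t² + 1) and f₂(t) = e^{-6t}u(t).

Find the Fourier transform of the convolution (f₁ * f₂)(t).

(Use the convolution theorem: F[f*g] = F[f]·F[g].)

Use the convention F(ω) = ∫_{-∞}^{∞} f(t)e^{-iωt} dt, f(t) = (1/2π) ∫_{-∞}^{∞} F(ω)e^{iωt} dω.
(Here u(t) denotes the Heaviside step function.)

F[f₁*f₂](ω) = \frac{\pi e^{- \left|{\omega}\right|}}{i \omega + 6}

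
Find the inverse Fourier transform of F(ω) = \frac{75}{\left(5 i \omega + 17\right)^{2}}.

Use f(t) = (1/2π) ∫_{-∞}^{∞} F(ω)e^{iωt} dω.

f(t) = 3 t e^{- \frac{17 t}{5}} u\left(t\right)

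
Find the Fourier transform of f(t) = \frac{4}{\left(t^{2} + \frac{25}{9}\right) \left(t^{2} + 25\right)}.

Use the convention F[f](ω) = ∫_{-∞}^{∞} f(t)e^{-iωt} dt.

F(ω) = - \frac{9 \pi e^{- 5 \left|{\omega}\right|}}{250} + \frac{27 \pi e^{- \frac{5 \left|{\omega}\right|}{3}}}{250}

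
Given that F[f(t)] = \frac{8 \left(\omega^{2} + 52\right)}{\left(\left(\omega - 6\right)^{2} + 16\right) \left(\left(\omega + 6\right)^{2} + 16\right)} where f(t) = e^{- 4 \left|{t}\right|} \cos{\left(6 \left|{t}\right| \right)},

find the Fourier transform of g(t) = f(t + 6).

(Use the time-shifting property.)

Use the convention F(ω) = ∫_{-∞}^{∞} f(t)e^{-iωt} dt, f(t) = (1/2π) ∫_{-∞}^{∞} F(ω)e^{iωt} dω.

F[g](ω) = \frac{8 \left(\omega^{2} + 52\right) e^{6 i \omega}}{\omega^{4} - 40 \omega^{2} + 2704}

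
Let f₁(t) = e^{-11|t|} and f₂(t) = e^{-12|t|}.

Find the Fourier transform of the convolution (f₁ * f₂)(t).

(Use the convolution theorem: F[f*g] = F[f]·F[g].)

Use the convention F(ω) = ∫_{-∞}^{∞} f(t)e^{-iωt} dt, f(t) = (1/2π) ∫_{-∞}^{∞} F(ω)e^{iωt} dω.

F[f₁*f₂](ω) = \frac{528}{\left(\omega^{2} + 121\right) \left(\omega^{2} + 144\right)}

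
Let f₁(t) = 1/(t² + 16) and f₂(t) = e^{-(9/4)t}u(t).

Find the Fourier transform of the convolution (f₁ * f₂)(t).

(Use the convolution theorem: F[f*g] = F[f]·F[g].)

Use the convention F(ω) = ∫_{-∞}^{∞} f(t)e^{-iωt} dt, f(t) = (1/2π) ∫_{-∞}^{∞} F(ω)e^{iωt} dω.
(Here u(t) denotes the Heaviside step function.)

F[f₁*f₂](ω) = \frac{\pi e^{- 4 \left|{\omega}\right|}}{4 i \omega + 9}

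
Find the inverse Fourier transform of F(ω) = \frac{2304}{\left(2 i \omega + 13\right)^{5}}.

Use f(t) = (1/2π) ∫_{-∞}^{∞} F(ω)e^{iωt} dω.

f(t) = 3 t^{4} e^{- \frac{13 t}{2}} u\left(t\right)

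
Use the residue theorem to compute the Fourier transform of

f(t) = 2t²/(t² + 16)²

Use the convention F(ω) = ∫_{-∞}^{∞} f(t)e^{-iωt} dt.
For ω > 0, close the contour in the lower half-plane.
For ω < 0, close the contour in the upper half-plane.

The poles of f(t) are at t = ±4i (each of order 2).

Let g(z) = f(z)e^{-iωz}; for large |z| the factor e^{-iωz} decays in the lower half-plane when ω > 0 and in the upper half-plane when ω < 0.

Case ω > 0 (lower half-plane, clockwise contour ⇒ F(ω) = -2πi·ΣRes):
  Res_{z = - 4 i} g(z) = \frac{i \left(1 - 4 \omega\right) e^{- 4 \omega}}{8} (pole of order 2)
  F(ω) = -2πi·ΣRes = \frac{\pi \left(1 - 4 \omega\right) e^{- 4 \omega}}{4}

Case ω < 0 (upper half-plane, counterclockwise contour ⇒ F(ω) = +2πi·ΣRes):
  Res_{z = 4 i} g(z) = \frac{i \left(- 4 \omega - 1\right) e^{4 \omega}}{8} (pole of order 2)
  F(ω) = 2πi·ΣRes = \frac{\pi \left(4 \omega + 1\right) e^{4 \omega}}{4}

Both cases combine into a single formula in |ω|:

F(ω) = \frac{\pi \left(1 - 4 \left|{\omega}\right|\right) e^{- 4 \left|{\omega}\right|}}{4}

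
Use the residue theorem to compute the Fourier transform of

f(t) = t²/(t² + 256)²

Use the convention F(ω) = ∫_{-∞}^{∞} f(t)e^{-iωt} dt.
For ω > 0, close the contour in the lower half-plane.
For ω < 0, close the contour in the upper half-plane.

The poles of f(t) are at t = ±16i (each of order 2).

Let g(z) = f(z)e^{-iωz}; for large |z| the factor e^{-iωz} decays in the lower half-plane when ω > 0 and in the upper half-plane when ω < 0.

Case ω > 0 (lower half-plane, clockwise contour ⇒ F(ω) = -2πi·ΣRes):
  Res_{z = - 16 i} g(z) = \frac{i \left(1 - 16 \omega\right) e^{- 16 \omega}}{64} (pole of order 2)
  F(ω) = -2πi·ΣRes = \frac{\pi \left(1 - 16 \omega\right) e^{- 16 \omega}}{32}

Case ω < 0 (upper half-plane, counterclockwise contour ⇒ F(ω) = +2πi·ΣRes):
  Res_{z = 16 i} g(z) = \frac{i \left(- 16 \omega - 1\right) e^{16 \omega}}{64} (pole of order 2)
  F(ω) = 2πi·ΣRes = \frac{\pi \left(16 \omega + 1\right) e^{16 \omega}}{32}

Both cases combine into a single formula in |ω|:

F(ω) = \frac{\pi \left(1 - 16 \left|{\omega}\right|\right) e^{- 16 \left|{\omega}\right|}}{32}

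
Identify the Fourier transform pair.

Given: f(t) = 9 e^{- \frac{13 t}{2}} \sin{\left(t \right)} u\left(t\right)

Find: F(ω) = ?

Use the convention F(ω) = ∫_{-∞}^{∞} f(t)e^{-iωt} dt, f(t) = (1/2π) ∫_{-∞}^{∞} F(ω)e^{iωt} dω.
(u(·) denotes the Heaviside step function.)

F(ω) = \frac{36}{\left(2 i \omega + 13\right)^{2} + 4}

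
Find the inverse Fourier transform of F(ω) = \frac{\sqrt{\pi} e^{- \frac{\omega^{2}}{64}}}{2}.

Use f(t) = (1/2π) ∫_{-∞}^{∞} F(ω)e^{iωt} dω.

f(t) = 2 e^{- 16 t^{2}}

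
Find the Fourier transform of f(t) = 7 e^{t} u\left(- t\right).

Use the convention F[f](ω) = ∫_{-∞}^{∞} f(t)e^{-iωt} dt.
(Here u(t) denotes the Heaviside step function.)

F(ω) = \frac{7 i}{\omega + i}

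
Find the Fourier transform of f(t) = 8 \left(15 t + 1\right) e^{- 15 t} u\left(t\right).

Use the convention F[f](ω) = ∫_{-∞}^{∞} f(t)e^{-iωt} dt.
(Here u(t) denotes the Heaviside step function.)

F(ω) = \frac{8 \left(- i \omega - 30\right)}{\omega^{2} - 30 i \omega - 225}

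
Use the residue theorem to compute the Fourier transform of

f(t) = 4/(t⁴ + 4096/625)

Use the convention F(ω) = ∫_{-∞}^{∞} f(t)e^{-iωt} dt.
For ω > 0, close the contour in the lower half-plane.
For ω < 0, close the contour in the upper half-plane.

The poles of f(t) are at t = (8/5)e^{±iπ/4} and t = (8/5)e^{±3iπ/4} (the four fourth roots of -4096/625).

Let g(z) = f(z)e^{-iωz}; for large |z| the factor e^{-iωz} decays in the lower half-plane when ω > 0 and in the upper half-plane when ω < 0.

Case ω > 0 (lower half-plane, clockwise contour ⇒ F(ω) = -2πi·ΣRes):
  Res_{z = - \frac{4 \sqrt{2}}{5} - \frac{4 \sqrt{2} i}{5}} g(z) = \frac{125 \sqrt{2} i \left(1 - i\right) e^{\frac{4 \sqrt{2} \omega \left(-1 + i\right)}{5}}}{1024}
  Res_{z = \frac{4 \sqrt{2}}{5} - \frac{4 \sqrt{2} i}{5}} g(z) = \frac{125 \sqrt{2} i \left(1 + i\right) e^{- \frac{4 \sqrt{2} \omega \left(1 + i\right)}{5}}}{1024}
  F(ω) = -2πi·ΣRes = \frac{125 \sqrt{2} \pi \left(1 - i\right) \left(e^{\frac{8 \sqrt{2} i \omega}{5}} + i\right) e^{- \frac{4 \sqrt{2} \omega \left(1 + i\right)}{5}}}{512} = \frac{125 \sqrt{2} \pi \left(\sin{\left(\frac{4 \sqrt{2} \omega}{5} \right)} + \cos{\left(\frac{4 \sqrt{2} \omega}{5} \right)}\right) e^{- \frac{4 \sqrt{2} \omega}{5}}}{256}

Case ω < 0 (upper half-plane, counterclockwise contour ⇒ F(ω) = +2πi·ΣRes):
  Res_{z = \frac{4 \sqrt{2}}{5} + \frac{4 \sqrt{2} i}{5}} g(z) = \frac{125 \sqrt{2} i \left(-1 + i\right) e^{\frac{4 \sqrt{2} \omega \left(1 - i\right)}{5}}}{1024}
  Res_{z = - \frac{4 \sqrt{2}}{5} + \frac{4 \sqrt{2} i}{5}} g(z) = \frac{125 \sqrt{2} \left(1 - i\right) e^{\frac{4 \sqrt{2} \omega \left(1 + i\right)}{5}}}{1024}
  F(ω) = 2πi·ΣRes = - \frac{125 \sqrt{2} i \pi \left(i \left(1 - i\right) e^{\frac{4 \sqrt{2} \omega \left(1 - i\right)}{5}} - \left(1 - i\right) e^{\frac{4 \sqrt{2} \omega \left(1 + i\right)}{5}}\right)}{512} = \frac{125 \sqrt{2} \pi \left(- \sin{\left(\frac{4 \sqrt{2} \omega}{5} \right)} + \cos{\left(\frac{4 \sqrt{2} \omega}{5} \right)}\right) e^{\frac{4 \sqrt{2} \omega}{5}}}{256}

Both cases combine into a single formula in |ω|:

F(ω) = \frac{125 \sqrt{2} \pi \left(\sin{\left(\frac{4 \sqrt{2} \left|{\omega}\right|}{5} \right)} + \cos{\left(\frac{4 \sqrt{2} \left|{\omega}\right|}{5} \right)}\right) e^{- \frac{4 \sqrt{2} \left|{\omega}\right|}{5}}}{256}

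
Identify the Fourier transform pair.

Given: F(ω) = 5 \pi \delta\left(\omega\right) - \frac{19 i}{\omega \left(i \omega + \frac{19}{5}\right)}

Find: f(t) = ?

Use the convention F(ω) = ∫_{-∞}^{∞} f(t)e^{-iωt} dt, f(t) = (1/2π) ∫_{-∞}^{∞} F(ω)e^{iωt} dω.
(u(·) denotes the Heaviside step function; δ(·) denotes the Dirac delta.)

f(t) = 5 \left(1 - e^{- \frac{19 t}{5}}\right) u\left(t\right)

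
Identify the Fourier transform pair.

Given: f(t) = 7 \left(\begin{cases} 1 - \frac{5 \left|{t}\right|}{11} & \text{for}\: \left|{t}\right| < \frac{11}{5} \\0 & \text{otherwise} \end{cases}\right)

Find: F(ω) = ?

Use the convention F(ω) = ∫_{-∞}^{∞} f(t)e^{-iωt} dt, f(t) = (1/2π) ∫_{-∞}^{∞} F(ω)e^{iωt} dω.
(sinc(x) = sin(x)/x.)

F(ω) = \frac{77 \operatorname{sinc}^{2}{\left(\frac{11 \omega}{10} \right)}}{5}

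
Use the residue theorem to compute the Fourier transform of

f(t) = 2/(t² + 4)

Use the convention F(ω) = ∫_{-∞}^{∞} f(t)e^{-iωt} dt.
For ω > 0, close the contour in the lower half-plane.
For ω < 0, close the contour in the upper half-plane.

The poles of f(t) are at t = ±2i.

Let g(z) = f(z)e^{-iωz}; for large |z| the factor e^{-iωz} decays in the lower half-plane when ω > 0 and in the upper half-plane when ω < 0.

Case ω > 0 (lower half-plane, clockwise contour ⇒ F(ω) = -2πi·ΣRes):
  Res_{z = - 2 i} g(z) = \frac{i e^{- 2 \omega}}{2}
  F(ω) = -2πi·ΣRes = \pi e^{- 2 \omega}

Case ω < 0 (upper half-plane, counterclockwise contour ⇒ F(ω) = +2πi·ΣRes):
  Res_{z = 2 i} g(z) = - \frac{i e^{2 \omega}}{2}
  F(ω) = 2πi·ΣRes = \pi e^{2 \omega}

Both cases combine into a single formula in |ω|:

F(ω) = \pi e^{- 2 \left|{\omega}\right|}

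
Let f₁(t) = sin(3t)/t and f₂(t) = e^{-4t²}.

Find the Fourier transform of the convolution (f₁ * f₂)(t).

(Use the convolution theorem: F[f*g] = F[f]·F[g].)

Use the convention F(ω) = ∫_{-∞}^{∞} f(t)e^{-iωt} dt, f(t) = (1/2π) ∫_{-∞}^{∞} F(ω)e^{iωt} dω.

F[f₁*f₂](ω) = \begin{cases} \frac{\pi^{\frac{3}{2}} e^{- \frac{\omega^{2}}{16}}}{2} & \text{for}\: \omega > -3 \wedge \omega < 3 \\0 & \text{otherwise} \end{cases}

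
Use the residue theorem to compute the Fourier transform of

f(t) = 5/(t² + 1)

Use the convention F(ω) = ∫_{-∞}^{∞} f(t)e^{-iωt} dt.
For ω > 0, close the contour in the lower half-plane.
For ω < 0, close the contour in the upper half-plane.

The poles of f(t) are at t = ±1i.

Let g(z) = f(z)e^{-iωz}; for large |z| the factor e^{-iωz} decays in the lower half-plane when ω > 0 and in the upper half-plane when ω < 0.

Case ω > 0 (lower half-plane, clockwise contour ⇒ F(ω) = -2πi·ΣRes):
  Res_{z = - i} g(z) = \frac{5 i e^{- \omega}}{2}
  F(ω) = -2πi·ΣRes = 5 \pi e^{- \omega}

Case ω < 0 (upper half-plane, counterclockwise contour ⇒ F(ω) = +2πi·ΣRes):
  Res_{z = i} g(z) = - \frac{5 i e^{\omega}}{2}
  F(ω) = 2πi·ΣRes = 5 \pi e^{\omega}

Both cases combine into a single formula in |ω|:

F(ω) = 5 \pi e^{- \left|{\omega}\right|}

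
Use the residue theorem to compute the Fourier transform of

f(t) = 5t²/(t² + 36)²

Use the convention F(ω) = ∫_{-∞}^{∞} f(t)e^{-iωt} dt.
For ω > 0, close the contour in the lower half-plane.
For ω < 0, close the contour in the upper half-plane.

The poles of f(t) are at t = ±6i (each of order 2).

Let g(z) = f(z)e^{-iωz}; for large |z| the factor e^{-iωz} decays in the lower half-plane when ω > 0 and in the upper half-plane when ω < 0.

Case ω > 0 (lower half-plane, clockwise contour ⇒ F(ω) = -2πi·ΣRes):
  Res_{z = - 6 i} g(z) = \frac{5 i \left(1 - 6 \omega\right) e^{- 6 \omega}}{24} (pole of order 2)
  F(ω) = -2πi·ΣRes = \frac{5 \pi \left(1 - 6 \omega\right) e^{- 6 \omega}}{12}

Case ω < 0 (upper half-plane, counterclockwise contour ⇒ F(ω) = +2πi·ΣRes):
  Res_{z = 6 i} g(z) = \frac{5 i \left(- 6 \omega - 1\right) e^{6 \omega}}{24} (pole of order 2)
  F(ω) = 2πi·ΣRes = \frac{5 \pi \left(6 \omega + 1\right) e^{6 \omega}}{12}

Both cases combine into a single formula in |ω|:

F(ω) = \frac{5 \pi \left(1 - 6 \left|{\omega}\right|\right) e^{- 6 \left|{\omega}\right|}}{12}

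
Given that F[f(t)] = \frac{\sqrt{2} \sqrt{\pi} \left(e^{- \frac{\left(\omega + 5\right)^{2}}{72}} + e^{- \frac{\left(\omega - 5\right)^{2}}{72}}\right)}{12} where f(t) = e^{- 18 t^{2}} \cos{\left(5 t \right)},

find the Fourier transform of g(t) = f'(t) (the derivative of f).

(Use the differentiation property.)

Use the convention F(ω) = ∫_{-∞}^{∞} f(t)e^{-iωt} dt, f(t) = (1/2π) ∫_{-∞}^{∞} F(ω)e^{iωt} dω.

F[g](ω) = \frac{\sqrt{2} i \sqrt{\pi} \omega \left(e^{\frac{5 \omega}{18}} + 1\right) e^{- \frac{\omega^{2}}{72} - \frac{5 \omega}{36} - \frac{25}{72}}}{12}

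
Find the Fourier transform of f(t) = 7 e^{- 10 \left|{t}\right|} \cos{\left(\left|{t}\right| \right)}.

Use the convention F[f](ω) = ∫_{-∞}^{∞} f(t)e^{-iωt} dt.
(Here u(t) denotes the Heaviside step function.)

F(ω) = \frac{140 \left(\omega^{2} + 101\right)}{\omega^{4} + 198 \omega^{2} + 10201}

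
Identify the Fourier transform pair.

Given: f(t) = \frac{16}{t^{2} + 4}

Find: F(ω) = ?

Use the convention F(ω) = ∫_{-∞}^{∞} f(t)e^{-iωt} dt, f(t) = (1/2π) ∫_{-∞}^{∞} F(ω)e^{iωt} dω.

F(ω) = 8 \pi e^{- 2 \left|{\omega}\right|}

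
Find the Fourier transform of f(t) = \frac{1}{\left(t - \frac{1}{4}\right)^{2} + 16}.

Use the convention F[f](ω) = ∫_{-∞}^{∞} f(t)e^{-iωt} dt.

F(ω) = \frac{\pi e^{- \frac{i \omega}{4} - 4 \left|{\omega}\right|}}{4}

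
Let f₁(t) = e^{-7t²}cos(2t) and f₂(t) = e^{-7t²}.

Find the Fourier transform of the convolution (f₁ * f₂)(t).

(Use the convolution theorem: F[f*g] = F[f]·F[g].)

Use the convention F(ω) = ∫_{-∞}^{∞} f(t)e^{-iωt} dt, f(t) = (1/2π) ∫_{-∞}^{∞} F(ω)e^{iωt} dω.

F[f₁*f₂](ω) = \frac{\pi e^{- \frac{\omega^{2}}{14} - \frac{1}{7}} \cosh{\left(\frac{\omega}{7} \right)}}{7}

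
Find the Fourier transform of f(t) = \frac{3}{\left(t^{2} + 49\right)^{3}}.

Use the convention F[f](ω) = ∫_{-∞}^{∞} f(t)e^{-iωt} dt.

F(ω) = \frac{3 \pi \left(49 \omega^{2} + 21 \left|{\omega}\right| + 3\right) e^{- 7 \left|{\omega}\right|}}{134456}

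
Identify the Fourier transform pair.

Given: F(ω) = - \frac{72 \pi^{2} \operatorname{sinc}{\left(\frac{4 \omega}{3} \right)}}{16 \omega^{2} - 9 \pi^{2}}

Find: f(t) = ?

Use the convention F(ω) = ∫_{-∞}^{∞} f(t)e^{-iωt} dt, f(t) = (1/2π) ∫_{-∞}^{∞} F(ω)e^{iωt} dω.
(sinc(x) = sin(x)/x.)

f(t) = 6 \left(\begin{cases} \frac{\cos{\left(\frac{3 \pi t}{4} \right)}}{2} + \frac{1}{2} & \text{for}\: \left|{t}\right| < \frac{4}{3} \\0 & \text{otherwise} \end{cases}\right)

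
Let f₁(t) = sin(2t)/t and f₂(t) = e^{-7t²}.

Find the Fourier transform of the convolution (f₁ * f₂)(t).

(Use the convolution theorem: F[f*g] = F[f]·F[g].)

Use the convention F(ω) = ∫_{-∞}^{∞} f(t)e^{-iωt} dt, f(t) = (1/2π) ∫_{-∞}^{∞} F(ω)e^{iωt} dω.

F[f₁*f₂](ω) = \begin{cases} \frac{\sqrt{7} \pi^{\frac{3}{2}} e^{- \frac{\omega^{2}}{28}}}{7} & \text{for}\: \omega > -2 \wedge \omega < 2 \\0 & \text{otherwise} \end{cases}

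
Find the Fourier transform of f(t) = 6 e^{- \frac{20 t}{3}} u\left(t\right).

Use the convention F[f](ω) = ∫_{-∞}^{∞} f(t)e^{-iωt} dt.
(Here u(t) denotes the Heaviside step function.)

F(ω) = \frac{18}{3 i \omega + 20}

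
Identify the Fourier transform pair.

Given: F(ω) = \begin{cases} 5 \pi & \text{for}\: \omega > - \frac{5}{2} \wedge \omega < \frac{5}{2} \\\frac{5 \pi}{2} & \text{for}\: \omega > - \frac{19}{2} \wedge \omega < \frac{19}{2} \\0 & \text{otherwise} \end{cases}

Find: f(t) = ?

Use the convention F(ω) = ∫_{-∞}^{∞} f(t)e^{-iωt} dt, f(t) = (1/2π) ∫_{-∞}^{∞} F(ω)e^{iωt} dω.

f(t) = \frac{5 \sin{\left(6 t \right)} \cos{\left(\frac{7 t}{2} \right)}}{t}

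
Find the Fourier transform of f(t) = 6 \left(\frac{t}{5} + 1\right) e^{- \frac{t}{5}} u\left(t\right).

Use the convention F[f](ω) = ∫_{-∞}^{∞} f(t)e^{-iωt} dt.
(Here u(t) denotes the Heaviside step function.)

F(ω) = \frac{30 \left(- 5 i \omega - 2\right)}{25 \omega^{2} - 10 i \omega - 1}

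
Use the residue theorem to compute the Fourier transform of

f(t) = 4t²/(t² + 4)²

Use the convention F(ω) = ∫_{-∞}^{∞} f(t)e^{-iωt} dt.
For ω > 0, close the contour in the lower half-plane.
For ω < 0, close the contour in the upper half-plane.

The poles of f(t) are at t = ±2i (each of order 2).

Let g(z) = f(z)e^{-iωz}; for large |z| the factor e^{-iωz} decays in the lower half-plane when ω > 0 and in the upper half-plane when ω < 0.

Case ω > 0 (lower half-plane, clockwise contour ⇒ F(ω) = -2πi·ΣRes):
  Res_{z = - 2 i} g(z) = i \left(\frac{1}{2} - \omega\right) e^{- 2 \omega} (pole of order 2)
  F(ω) = -2πi·ΣRes = \pi \left(1 - 2 \omega\right) e^{- 2 \omega}

Case ω < 0 (upper half-plane, counterclockwise contour ⇒ F(ω) = +2πi·ΣRes):
  Res_{z = 2 i} g(z) = i \left(- \omega - \frac{1}{2}\right) e^{2 \omega} (pole of order 2)
  F(ω) = 2πi·ΣRes = \pi \left(2 \omega + 1\right) e^{2 \omega}

Both cases combine into a single formula in |ω|:

F(ω) = \pi \left(1 - 2 \left|{\omega}\right|\right) e^{- 2 \left|{\omega}\right|}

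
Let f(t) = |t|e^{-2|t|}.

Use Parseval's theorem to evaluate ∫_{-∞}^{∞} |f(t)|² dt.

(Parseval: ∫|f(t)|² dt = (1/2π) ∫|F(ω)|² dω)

∫|f(t)|² dt = \frac{1}{16}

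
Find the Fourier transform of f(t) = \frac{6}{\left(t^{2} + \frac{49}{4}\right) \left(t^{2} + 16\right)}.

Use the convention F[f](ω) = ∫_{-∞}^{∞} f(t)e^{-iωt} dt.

F(ω) = - \frac{2 \pi e^{- 4 \left|{\omega}\right|}}{5} + \frac{16 \pi e^{- \frac{7 \left|{\omega}\right|}{2}}}{35}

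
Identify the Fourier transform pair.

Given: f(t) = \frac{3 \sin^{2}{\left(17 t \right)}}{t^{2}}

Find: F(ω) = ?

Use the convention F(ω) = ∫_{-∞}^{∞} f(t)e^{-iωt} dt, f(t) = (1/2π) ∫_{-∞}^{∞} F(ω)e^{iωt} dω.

F(ω) = \begin{cases} \frac{3 \pi \left(34 - \left|{\omega}\right|\right)}{2} & \text{for}\: \omega > -34 \wedge \omega < 34 \\0 & \text{otherwise} \end{cases}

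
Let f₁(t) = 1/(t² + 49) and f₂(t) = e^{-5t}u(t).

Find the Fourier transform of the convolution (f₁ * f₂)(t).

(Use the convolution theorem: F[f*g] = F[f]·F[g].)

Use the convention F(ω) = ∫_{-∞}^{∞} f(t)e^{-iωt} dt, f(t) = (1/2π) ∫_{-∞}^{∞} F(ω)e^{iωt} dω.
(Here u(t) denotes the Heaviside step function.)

F[f₁*f₂](ω) = \frac{\pi e^{- 7 \left|{\omega}\right|}}{7 \left(i \omega + 5\right)}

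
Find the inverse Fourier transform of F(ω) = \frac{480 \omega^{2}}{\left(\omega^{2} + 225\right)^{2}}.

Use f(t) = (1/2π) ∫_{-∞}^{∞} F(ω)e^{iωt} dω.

f(t) = 8 \left(1 - 15 \left|{t}\right|\right) e^{- 15 \left|{t}\right|}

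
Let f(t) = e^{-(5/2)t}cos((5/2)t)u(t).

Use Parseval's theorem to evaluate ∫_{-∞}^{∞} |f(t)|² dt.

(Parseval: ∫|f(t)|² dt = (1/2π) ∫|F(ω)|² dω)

∫|f(t)|² dt = \frac{3}{20}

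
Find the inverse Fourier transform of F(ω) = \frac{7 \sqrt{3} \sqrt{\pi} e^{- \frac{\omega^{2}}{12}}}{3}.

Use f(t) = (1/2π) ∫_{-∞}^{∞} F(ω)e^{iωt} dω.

f(t) = 7 e^{- 3 t^{2}}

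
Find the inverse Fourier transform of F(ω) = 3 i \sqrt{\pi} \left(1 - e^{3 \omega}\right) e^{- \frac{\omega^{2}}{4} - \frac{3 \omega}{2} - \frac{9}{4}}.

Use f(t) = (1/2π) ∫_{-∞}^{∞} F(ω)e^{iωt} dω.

f(t) = 6 e^{- t^{2}} \sin{\left(3 t \right)}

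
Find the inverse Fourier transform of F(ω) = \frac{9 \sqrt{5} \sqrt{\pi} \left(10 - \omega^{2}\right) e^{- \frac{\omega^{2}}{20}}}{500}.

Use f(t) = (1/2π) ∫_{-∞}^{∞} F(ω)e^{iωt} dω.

f(t) = 9 t^{2} e^{- 5 t^{2}}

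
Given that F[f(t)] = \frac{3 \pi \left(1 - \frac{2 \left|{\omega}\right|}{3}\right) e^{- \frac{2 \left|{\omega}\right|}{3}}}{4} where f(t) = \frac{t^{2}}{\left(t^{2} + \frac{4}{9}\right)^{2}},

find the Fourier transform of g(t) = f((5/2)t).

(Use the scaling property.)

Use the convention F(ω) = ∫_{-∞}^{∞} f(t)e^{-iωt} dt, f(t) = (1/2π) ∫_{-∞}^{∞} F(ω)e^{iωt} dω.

F[g](ω) = \frac{\pi \left(15 - 4 \left|{\omega}\right|\right) e^{- \frac{4 \left|{\omega}\right|}{15}}}{50}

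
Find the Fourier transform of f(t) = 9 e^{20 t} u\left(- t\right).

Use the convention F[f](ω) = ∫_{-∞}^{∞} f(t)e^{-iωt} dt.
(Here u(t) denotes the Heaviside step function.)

F(ω) = - \frac{9}{i \omega - 20}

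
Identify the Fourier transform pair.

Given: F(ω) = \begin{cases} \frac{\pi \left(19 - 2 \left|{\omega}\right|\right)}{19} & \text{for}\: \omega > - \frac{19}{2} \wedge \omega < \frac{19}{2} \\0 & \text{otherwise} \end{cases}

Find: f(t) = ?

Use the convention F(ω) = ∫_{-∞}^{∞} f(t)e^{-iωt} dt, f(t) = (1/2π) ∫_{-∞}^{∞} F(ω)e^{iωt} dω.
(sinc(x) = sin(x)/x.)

f(t) = \frac{19 \operatorname{sinc}^{2}{\left(\frac{19 t}{4} \right)}}{4}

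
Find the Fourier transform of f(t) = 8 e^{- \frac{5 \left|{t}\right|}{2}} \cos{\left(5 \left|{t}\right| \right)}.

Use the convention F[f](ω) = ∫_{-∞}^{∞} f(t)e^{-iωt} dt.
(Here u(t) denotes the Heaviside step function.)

F(ω) = \frac{160 \left(4 \omega^{2} + 125\right)}{16 \omega^{4} - 600 \omega^{2} + 15625}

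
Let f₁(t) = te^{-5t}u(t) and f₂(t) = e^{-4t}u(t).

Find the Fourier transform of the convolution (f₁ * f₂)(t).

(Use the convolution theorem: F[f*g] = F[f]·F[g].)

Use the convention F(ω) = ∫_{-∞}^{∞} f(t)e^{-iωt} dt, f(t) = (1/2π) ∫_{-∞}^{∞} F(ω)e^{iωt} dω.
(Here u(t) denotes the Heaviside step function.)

F[f₁*f₂](ω) = \frac{1}{\left(i \omega + 4\right) \left(i \omega + 5\right)^{2}}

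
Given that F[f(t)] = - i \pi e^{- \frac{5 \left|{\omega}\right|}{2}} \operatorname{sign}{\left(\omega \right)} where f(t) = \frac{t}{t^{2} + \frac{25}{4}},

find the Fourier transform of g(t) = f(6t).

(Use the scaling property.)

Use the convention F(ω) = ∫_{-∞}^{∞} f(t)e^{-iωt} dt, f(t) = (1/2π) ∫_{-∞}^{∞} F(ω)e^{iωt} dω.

F[g](ω) = - \frac{i \pi e^{- \frac{5 \left|{\omega}\right|}{12}} \operatorname{sign}{\left(\omega \right)}}{6}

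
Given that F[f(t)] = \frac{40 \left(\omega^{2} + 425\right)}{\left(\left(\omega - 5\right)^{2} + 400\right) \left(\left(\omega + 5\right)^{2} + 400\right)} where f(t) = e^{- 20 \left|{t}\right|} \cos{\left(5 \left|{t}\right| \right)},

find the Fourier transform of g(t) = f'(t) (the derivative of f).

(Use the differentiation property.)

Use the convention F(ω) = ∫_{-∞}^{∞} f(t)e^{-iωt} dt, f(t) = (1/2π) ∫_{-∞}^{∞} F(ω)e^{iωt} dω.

F[g](ω) = \frac{40 i \omega \left(\omega^{2} + 425\right)}{\omega^{4} + 750 \omega^{2} + 180625}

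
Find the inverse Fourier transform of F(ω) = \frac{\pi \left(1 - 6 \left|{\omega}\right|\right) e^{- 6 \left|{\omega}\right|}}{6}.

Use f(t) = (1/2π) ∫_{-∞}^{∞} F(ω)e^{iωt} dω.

f(t) = \frac{2 t^{2}}{\left(t^{2} + 36\right)^{2}}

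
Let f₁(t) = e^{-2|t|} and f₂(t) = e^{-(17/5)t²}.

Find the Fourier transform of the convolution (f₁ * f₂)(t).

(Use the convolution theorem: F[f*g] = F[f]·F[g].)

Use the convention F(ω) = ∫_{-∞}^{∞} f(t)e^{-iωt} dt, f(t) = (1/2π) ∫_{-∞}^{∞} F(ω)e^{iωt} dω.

F[f₁*f₂](ω) = \frac{4 \sqrt{85} \sqrt{\pi} e^{- \frac{5 \omega^{2}}{68}}}{17 \left(\omega^{2} + 4\right)}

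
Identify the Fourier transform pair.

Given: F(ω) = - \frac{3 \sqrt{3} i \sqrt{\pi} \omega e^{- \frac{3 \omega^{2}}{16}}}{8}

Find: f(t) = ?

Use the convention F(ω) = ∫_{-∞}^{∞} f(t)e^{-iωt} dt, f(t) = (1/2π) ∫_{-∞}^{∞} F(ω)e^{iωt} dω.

f(t) = 2 t e^{- \frac{4 t^{2}}{3}}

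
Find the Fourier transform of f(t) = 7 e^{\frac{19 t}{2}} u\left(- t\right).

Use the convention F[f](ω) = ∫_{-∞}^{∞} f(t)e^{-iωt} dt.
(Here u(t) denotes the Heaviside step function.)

F(ω) = - \frac{14}{2 i \omega - 19}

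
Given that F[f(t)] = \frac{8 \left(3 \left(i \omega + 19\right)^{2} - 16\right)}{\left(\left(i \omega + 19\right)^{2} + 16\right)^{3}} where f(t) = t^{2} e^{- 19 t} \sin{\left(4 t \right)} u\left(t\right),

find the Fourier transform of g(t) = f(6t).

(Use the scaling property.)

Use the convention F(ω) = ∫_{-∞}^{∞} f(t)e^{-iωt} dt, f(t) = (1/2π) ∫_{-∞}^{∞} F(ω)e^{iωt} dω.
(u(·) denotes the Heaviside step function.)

F[g](ω) = \frac{5184 \left(\left(i \omega + 114\right)^{2} - 192\right)}{\left(\left(i \omega + 114\right)^{2} + 576\right)^{3}}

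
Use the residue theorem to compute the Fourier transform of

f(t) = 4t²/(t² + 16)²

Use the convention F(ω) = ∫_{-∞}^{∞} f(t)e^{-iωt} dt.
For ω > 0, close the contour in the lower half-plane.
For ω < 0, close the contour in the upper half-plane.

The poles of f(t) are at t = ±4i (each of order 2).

Let g(z) = f(z)e^{-iωz}; for large |z| the factor e^{-iωz} decays in the lower half-plane when ω > 0 and in the upper half-plane when ω < 0.

Case ω > 0 (lower half-plane, clockwise contour ⇒ F(ω) = -2πi·ΣRes):
  Res_{z = - 4 i} g(z) = i \left(\frac{1}{4} - \omega\right) e^{- 4 \omega} (pole of order 2)
  F(ω) = -2πi·ΣRes = \frac{\pi \left(1 - 4 \omega\right) e^{- 4 \omega}}{2}

Case ω < 0 (upper half-plane, counterclockwise contour ⇒ F(ω) = +2πi·ΣRes):
  Res_{z = 4 i} g(z) = i \left(- \omega - \frac{1}{4}\right) e^{4 \omega} (pole of order 2)
  F(ω) = 2πi·ΣRes = \frac{\pi \left(4 \omega + 1\right) e^{4 \omega}}{2}

Both cases combine into a single formula in |ω|:

F(ω) = \frac{\pi \left(1 - 4 \left|{\omega}\right|\right) e^{- 4 \left|{\omega}\right|}}{2}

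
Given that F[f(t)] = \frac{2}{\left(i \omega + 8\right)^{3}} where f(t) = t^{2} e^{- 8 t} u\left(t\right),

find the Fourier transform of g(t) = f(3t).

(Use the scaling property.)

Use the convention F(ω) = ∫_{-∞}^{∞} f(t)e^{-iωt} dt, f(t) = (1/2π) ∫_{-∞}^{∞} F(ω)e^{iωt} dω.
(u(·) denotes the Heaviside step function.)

F[g](ω) = \frac{18}{\left(i \omega + 24\right)^{3}}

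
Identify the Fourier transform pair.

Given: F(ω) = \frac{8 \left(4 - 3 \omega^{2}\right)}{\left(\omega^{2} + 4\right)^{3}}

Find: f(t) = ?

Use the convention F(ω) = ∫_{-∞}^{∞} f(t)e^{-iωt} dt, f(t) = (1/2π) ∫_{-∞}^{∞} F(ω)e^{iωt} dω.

f(t) = t^{2} e^{- 2 \left|{t}\right|}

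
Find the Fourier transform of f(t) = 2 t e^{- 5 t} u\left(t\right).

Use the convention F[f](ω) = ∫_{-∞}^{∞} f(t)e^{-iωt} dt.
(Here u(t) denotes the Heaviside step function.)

F(ω) = \frac{2}{\left(i \omega + 5\right)^{2}}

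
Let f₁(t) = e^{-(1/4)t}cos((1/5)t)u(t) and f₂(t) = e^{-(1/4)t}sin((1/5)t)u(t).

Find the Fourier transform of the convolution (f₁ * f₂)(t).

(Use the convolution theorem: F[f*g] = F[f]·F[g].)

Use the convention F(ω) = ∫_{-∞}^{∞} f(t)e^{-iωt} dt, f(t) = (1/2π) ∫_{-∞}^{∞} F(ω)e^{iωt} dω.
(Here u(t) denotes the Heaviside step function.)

F[f₁*f₂](ω) = \frac{8000 \left(4 i \omega + 1\right)}{\left(25 \left(4 i \omega + 1\right)^{2} + 16\right)^{2}}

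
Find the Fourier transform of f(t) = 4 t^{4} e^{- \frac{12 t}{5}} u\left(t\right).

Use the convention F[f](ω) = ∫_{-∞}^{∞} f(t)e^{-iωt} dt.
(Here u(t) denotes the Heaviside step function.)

F(ω) = \frac{300000}{\left(5 i \omega + 12\right)^{5}}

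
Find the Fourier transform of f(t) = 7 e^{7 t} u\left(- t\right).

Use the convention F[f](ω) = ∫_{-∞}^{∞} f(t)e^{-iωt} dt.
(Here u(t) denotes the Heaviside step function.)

F(ω) = - \frac{7}{i \omega - 7}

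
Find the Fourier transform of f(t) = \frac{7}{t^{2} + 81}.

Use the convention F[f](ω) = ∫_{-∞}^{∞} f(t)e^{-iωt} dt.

F(ω) = \frac{7 \pi e^{- 9 \left|{\omega}\right|}}{9}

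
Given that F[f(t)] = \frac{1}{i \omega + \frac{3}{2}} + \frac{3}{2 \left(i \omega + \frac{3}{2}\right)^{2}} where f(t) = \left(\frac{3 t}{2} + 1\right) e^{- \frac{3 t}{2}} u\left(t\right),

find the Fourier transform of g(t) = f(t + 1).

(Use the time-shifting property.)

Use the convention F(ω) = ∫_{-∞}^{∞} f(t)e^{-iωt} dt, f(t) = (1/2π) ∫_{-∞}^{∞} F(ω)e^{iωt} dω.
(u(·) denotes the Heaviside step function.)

F[g](ω) = \frac{4 \left(- i \omega - 3\right) e^{i \omega}}{4 \omega^{2} - 12 i \omega - 9}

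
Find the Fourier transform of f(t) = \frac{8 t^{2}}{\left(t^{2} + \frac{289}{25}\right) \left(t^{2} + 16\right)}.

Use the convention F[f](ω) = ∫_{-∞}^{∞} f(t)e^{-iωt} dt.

F(ω) = \frac{800 \pi e^{- 4 \left|{\omega}\right|}}{111} - \frac{680 \pi e^{- \frac{17 \left|{\omega}\right|}{5}}}{111}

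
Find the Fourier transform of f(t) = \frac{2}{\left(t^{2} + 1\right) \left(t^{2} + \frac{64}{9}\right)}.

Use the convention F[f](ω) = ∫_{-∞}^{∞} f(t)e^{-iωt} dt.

F(ω) = \frac{18 \pi e^{- \left|{\omega}\right|}}{55} - \frac{27 \pi e^{- \frac{8 \left|{\omega}\right|}{3}}}{220}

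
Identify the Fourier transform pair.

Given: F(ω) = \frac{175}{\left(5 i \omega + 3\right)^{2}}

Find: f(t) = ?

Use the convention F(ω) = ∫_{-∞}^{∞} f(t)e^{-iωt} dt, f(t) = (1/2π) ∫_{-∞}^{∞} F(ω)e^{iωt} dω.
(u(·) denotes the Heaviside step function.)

f(t) = 7 t e^{- \frac{3 t}{5}} u\left(t\right)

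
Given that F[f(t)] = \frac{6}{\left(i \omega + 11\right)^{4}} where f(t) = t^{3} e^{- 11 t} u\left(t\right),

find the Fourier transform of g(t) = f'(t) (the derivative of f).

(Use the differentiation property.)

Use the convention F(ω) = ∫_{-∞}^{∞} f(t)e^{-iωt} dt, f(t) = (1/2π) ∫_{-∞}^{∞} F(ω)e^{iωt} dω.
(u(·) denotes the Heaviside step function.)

F[g](ω) = \frac{6 i \omega}{\left(i \omega + 11\right)^{4}}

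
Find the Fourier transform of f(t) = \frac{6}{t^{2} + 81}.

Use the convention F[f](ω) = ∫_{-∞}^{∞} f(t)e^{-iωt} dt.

F(ω) = \frac{2 \pi e^{- 9 \left|{\omega}\right|}}{3}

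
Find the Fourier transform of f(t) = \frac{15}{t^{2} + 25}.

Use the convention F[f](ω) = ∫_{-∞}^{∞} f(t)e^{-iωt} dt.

F(ω) = 3 \pi e^{- 5 \left|{\omega}\right|}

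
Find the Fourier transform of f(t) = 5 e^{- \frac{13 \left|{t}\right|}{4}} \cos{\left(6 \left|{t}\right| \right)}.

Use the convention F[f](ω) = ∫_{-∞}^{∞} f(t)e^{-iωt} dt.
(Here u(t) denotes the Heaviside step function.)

F(ω) = \frac{520 \left(16 \omega^{2} + 745\right)}{256 \omega^{4} - 13024 \omega^{2} + 555025}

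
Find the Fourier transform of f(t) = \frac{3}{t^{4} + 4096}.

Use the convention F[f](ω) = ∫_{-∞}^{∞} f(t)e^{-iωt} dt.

F(ω) = \frac{3 \pi e^{- 4 \sqrt{2} \left|{\omega}\right|} \sin{\left(4 \sqrt{2} \left|{\omega}\right| + \frac{\pi}{4} \right)}}{512}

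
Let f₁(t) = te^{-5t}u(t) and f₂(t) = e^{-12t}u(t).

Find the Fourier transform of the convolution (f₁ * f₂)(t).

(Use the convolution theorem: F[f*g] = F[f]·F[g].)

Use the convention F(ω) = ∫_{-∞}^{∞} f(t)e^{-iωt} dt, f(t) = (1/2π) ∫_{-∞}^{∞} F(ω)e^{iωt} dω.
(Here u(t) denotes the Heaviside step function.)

F[f₁*f₂](ω) = \frac{1}{\left(i \omega + 5\right)^{2} \left(i \omega + 12\right)}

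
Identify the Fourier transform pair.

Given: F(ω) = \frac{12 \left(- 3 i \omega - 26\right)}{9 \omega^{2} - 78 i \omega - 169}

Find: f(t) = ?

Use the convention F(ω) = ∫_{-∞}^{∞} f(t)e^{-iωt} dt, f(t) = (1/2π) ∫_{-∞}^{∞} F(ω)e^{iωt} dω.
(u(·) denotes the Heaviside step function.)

f(t) = 4 \left(\frac{13 t}{3} + 1\right) e^{- \frac{13 t}{3}} u\left(t\right)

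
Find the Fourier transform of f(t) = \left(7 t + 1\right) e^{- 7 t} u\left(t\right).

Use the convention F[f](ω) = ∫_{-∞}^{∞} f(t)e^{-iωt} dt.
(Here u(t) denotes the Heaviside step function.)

F(ω) = \frac{- i \omega - 14}{\omega^{2} - 14 i \omega - 49}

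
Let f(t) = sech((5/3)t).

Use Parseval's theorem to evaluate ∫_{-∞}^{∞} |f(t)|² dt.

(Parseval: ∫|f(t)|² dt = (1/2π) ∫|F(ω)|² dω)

∫|f(t)|² dt = \frac{6}{5}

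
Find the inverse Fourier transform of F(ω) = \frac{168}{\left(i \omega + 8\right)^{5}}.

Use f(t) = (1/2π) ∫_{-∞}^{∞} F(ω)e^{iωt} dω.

f(t) = 7 t^{4} e^{- 8 t} u\left(t\right)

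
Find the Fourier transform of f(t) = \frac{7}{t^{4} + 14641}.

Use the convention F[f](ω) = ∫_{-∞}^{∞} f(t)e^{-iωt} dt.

F(ω) = \frac{7 \pi e^{- \frac{11 \sqrt{2} \left|{\omega}\right|}{2}} \sin{\left(\frac{11 \sqrt{2} \left|{\omega}\right|}{2} + \frac{\pi}{4} \right)}}{1331}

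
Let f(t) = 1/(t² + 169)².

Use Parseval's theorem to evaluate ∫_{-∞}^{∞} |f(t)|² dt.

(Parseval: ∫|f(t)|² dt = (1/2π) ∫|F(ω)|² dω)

∫|f(t)|² dt = \frac{5 \pi}{1003976272}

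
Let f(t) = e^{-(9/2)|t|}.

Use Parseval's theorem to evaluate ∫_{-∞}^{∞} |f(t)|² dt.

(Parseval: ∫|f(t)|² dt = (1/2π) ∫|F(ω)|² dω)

∫|f(t)|² dt = \frac{2}{9}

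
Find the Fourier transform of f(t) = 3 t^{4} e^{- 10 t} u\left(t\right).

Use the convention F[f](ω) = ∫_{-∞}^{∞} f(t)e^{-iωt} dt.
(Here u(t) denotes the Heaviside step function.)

F(ω) = \frac{72}{\left(i \omega + 10\right)^{5}}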